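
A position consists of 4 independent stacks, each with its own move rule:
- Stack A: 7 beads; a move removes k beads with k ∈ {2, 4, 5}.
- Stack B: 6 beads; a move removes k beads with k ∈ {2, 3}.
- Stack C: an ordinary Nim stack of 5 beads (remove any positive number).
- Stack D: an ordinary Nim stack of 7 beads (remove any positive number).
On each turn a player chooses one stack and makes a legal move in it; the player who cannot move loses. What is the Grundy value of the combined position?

2

Grundy values for stack A (subtraction set {2, 4, 5}):
k:     0  1  2  3  4  5  6  7
g(k):  0  0  1  1  2  2  3  0
So g(7) = 0.
Build the Grundy sequence for stack B with g(k) = mex{g(k−s) : s ∈ {2, 3}, s ≤ k}:
k:     0  1  2  3  4  5  6
g(k):  0  0  1  1  2  0  0
So g(6) = 0.
Stack C is a plain Nim stack of size 5, so its Grundy value is 5.
Stack D is a plain Nim stack of size 7, so its Grundy value is 7.
The value of a disjunctive sum is the nim-sum of the parts.
Combined value = 0 ⊕ 0 ⊕ 5 ⊕ 7 = 2.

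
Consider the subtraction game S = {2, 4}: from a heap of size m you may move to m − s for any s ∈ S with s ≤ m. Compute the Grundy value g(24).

0

Grundy values for subtraction set {2, 4}:
k:     0  1  2  3  4  5  6  7  8  9 10 11 12 13 14 15 16 17 18 19 20 21 22 23 24
g(k):  0  0  1  1  2  2  0  0  1  1  2  2  0  0  1  1  2  2  0  0  1  1  2  2  0
So g(24) = 0.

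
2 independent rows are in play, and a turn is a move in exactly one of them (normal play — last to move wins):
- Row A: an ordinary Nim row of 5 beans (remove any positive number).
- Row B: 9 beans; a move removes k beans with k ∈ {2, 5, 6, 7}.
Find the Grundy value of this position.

7

Row A is a plain Nim row of size 5, so its Grundy value is 5.
Grundy values for row B (subtraction set {2, 5, 6, 7}):
k:     0  1  2  3  4  5  6  7  8  9
g(k):  0  0  1  1  0  2  1  3  2  2
So g(9) = 2.
The value of a disjunctive sum is the nim-sum of the parts.
Combined value = 5 ⊕ 2 = 7.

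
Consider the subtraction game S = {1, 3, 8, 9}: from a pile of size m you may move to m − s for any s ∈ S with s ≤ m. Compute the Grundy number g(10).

2

Compute g(0), g(1), … for moves {1, 3, 8, 9}:
g(0) = mex{} = 0
g(1) = mex{0} = 1
g(2) = mex{1} = 0
g(3) = mex{0} = 1
g(4) = mex{1} = 0
g(5) = mex{0} = 1
g(6) = mex{1} = 0
g(7) = mex{0} = 1
g(8) = mex{0,1} = 2
g(9) = mex{0,1,2} = 3
g(10) = mex{0,1,3} = 2
So g(10) = 2.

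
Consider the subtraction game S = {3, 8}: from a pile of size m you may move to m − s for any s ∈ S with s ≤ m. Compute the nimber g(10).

1

Build the Grundy sequence with g(k) = mex{g(k−s) : s ∈ {3, 8}, s ≤ k}:
g(0) = mex{} = 0
g(1) = mex{} = 0
g(2) = mex{} = 0
g(3) = mex{0} = 1
g(4) = mex{0} = 1
g(5) = mex{0} = 1
g(6) = mex{1} = 0
g(7) = mex{1} = 0
g(8) = mex{0,1} = 2
g(9) = mex{0} = 1
g(10) = mex{0} = 1
So g(10) = 1.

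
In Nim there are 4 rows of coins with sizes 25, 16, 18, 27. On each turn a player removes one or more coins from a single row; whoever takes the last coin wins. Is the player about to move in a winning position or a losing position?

Nim-sum: 25 ⊕ 16 ⊕ 18 ⊕ 27 = 0.
The nim-sum is 0, so this is a P-position: the player to move is in a losing position under optimal play.

Losing position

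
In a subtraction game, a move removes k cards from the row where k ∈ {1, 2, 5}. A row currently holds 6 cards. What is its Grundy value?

Grundy values for subtraction set {1, 2, 5}:
k:     0  1  2  3  4  5  6
g(k):  0  1  2  0  1  2  0
So g(6) = 0.

0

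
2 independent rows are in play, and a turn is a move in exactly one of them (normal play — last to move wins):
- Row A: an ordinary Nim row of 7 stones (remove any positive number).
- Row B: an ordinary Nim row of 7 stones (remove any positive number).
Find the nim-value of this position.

0

Row A is a plain Nim row of size 7, so its Grundy value is 7.
Row B is a plain Nim row of size 7, so its Grundy value is 7.
By the Sprague-Grundy theorem, the Grundy value of a sum of independent games is the XOR of the component values.
Combined value = 7 ⊕ 7 = 0.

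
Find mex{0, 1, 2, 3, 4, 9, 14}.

5

The values 0, 1, 2, 3, 4 are all present; 5 is the first non-negative integer missing from the set.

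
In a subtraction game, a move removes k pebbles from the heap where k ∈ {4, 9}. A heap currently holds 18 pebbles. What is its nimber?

1

Compute g(0), g(1), … for moves {4, 9}:
k:     0  1  2  3  4  5  6  7  8  9 10 11 12 13 14 15 16 17 18
g(k):  0  0  0  0  1  1  1  1  0  2  2  2  1  0  0  0  0  1  1
So g(18) = 1.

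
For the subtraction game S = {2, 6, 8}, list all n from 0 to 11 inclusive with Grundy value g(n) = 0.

Compute g(0), g(1), … for moves {2, 6, 8}:
g(0) = mex{} = 0
g(1) = mex{} = 0
g(2) = mex{0} = 1
g(3) = mex{0} = 1
g(4) = mex{1} = 0
g(5) = mex{1} = 0
g(6) = mex{0} = 1
g(7) = mex{0} = 1
g(8) = mex{0,1} = 2
g(9) = mex{0,1} = 2
g(10) = mex{0,1,2} = 3
g(11) = mex{0,1,2} = 3
The P-positions (g = 0) in 0..11 are 0, 1, 4, 5.

0, 1, 4, 5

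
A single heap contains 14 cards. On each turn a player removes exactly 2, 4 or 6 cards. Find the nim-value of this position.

3

Compute g(0), g(1), … for moves {2, 4, 6}:
k:     0  1  2  3  4  5  6  7  8  9 10 11 12 13 14
g(k):  0  0  1  1  2  2  3  3  0  0  1  1  2  2  3
So g(14) = 3.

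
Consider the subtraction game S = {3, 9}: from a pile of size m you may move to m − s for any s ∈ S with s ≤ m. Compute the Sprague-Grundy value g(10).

1

Build the Grundy sequence with g(k) = mex{g(k−s) : s ∈ {3, 9}, s ≤ k}:
k:     0  1  2  3  4  5  6  7  8  9 10
g(k):  0  0  0  1  1  1  0  0  0  1  1
So g(10) = 1.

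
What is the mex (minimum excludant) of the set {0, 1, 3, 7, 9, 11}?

2

The values 0, 1 are all present; 2 is the first non-negative integer missing from the set.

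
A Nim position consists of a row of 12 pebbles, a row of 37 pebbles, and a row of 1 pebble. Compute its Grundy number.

40

Compute the nim-sum pairwise:
12 ⊕ 37 = 41
41 ⊕ 1 = 40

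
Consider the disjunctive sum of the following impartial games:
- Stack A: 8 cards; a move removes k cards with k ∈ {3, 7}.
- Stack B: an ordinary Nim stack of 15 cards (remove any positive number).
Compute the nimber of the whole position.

Build the Grundy sequence for stack A with g(k) = mex{g(k−s) : s ∈ {3, 7}, s ≤ k}:
g(0) = mex{} = 0
g(1) = mex{} = 0
g(2) = mex{} = 0
g(3) = mex{0} = 1
g(4) = mex{0} = 1
g(5) = mex{0} = 1
g(6) = mex{1} = 0
g(7) = mex{0,1} = 2
g(8) = mex{0,1} = 2
So g(8) = 2.
Stack B is a plain Nim stack of size 15, so its Grundy value is 15.
The value of a disjunctive sum is the nim-sum of the parts.
Combined value = 2 ⊕ 15 = 13.

13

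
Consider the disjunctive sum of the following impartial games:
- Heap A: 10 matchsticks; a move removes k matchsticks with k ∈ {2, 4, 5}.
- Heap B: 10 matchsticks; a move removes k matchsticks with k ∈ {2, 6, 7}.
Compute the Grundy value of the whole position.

Grundy values for heap A (subtraction set {2, 4, 5}):
g(0) = mex{} = 0
g(1) = mex{} = 0
g(2) = mex{0} = 1
g(3) = mex{0} = 1
g(4) = mex{0,1} = 2
g(5) = mex{0,1} = 2
g(6) = mex{0,1,2} = 3
g(7) = mex{1,2} = 0
g(8) = mex{1,2,3} = 0
g(9) = mex{0,2} = 1
g(10) = mex{0,2,3} = 1
So g(10) = 1.
For heap B, compute g(0), g(1), … with moves {2, 6, 7}:
g(0) = mex{} = 0
g(1) = mex{} = 0
g(2) = mex{0} = 1
g(3) = mex{0} = 1
g(4) = mex{1} = 0
g(5) = mex{1} = 0
g(6) = mex{0} = 1
g(7) = mex{0} = 1
g(8) = mex{0,1} = 2
g(9) = mex{1} = 0
g(10) = mex{0,1,2} = 3
So g(10) = 3.
By the Sprague-Grundy theorem, the Grundy value of a sum of independent games is the XOR of the component values.
Combined value = 1 ⊕ 3 = 2.

2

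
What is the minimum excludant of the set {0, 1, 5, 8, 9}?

2

The values 0, 1 are all present; 2 is the first non-negative integer missing from the set.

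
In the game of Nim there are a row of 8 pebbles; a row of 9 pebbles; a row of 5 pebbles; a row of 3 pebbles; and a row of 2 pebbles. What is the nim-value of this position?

Write each in binary and XOR column by column:
  1000  (8)
  1001  (9)
  0101  (5)
  0011  (3)
  0010  (2)
  ----
  0101  (5)

5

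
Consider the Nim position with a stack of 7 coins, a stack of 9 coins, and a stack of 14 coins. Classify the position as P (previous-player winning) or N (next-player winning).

Compute the nim-sum pairwise:
7 XOR 9 = 14
14 XOR 14 = 0
The nim-sum is 0, so this is a P-position: the player to move is in a losing position under optimal play.

P-position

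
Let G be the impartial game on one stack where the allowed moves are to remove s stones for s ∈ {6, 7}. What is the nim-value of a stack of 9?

1

Compute g(0), g(1), … for moves {6, 7}:
k:     0  1  2  3  4  5  6  7  8  9
g(k):  0  0  0  0  0  0  1  1  1  1
So g(9) = 1.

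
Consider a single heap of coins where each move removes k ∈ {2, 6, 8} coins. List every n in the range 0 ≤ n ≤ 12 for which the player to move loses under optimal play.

0, 1, 4, 5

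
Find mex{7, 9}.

0

0 is not in the set, so the mex is 0.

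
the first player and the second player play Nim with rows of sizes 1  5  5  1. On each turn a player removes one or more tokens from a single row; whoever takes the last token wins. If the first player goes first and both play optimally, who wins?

Compute the nim-sum pairwise:
1 ^ 5 = 4
4 ^ 5 = 1
1 ^ 1 = 0
The nim-sum is 0, so this is a P-position: the player to move is in a losing position under optimal play; the first player is about to move from it and so loses — the second player wins.

the second player wins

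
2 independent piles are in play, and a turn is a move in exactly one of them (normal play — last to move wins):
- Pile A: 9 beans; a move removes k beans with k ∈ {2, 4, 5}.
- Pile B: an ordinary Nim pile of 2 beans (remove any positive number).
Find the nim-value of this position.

For pile A, compute g(0), g(1), … with moves {2, 4, 5}:
g(0) = mex{} = 0
g(1) = mex{} = 0
g(2) = mex{0} = 1
g(3) = mex{0} = 1
g(4) = mex{0,1} = 2
g(5) = mex{0,1} = 2
g(6) = mex{0,1,2} = 3
g(7) = mex{1,2} = 0
g(8) = mex{1,2,3} = 0
g(9) = mex{0,2} = 1
So g(9) = 1.
Pile B is a plain Nim pile of size 2, so its Grundy value is 2.
By the Sprague-Grundy theorem, the Grundy value of a sum of independent games is the XOR of the component values.
Combined value = 1 XOR 2 = 3.

3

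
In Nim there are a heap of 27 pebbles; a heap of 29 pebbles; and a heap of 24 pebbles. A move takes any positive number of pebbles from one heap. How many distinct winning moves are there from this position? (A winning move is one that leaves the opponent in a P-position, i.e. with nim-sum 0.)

Compute the nim-sum pairwise:
27 XOR 29 = 6
6 XOR 24 = 30
The overall nim-sum is X = 30. A heap of size p has a winning move iff p XOR X < p (reduce it to p XOR X).
  27: 27 XOR 30 = 5 < 27 — winning move (to 5).
  29: 29 XOR 30 = 3 < 29 — winning move (to 3).
  24: 24 XOR 30 = 6 < 24 — winning move (to 6).
That gives 3 winning moves.

3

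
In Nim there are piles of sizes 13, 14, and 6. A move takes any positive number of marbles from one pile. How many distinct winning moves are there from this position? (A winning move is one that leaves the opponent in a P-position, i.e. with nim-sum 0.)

3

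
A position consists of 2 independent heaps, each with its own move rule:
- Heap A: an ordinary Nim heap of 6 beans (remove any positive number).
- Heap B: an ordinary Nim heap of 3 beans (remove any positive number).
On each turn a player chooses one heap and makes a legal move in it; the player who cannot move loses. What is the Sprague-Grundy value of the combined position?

Heap A is a plain Nim heap of size 6, so its Grundy value is 6.
Heap B is a plain Nim heap of size 3, so its Grundy value is 3.
The value of a disjunctive sum is the nim-sum of the parts.
Combined value = 6 XOR 3 = 5.

5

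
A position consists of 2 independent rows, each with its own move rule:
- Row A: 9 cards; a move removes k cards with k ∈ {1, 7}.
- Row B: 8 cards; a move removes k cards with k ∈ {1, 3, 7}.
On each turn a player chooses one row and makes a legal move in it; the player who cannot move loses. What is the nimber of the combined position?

Grundy values for row A (subtraction set {1, 7}):
g(0) = mex{} = 0
g(1) = mex{0} = 1
g(2) = mex{1} = 0
g(3) = mex{0} = 1
g(4) = mex{1} = 0
g(5) = mex{0} = 1
g(6) = mex{1} = 0
g(7) = mex{0} = 1
g(8) = mex{1} = 0
g(9) = mex{0} = 1
So g(9) = 1.
Grundy values for row B (subtraction set {1, 3, 7}):
g(0) = mex{} = 0
g(1) = mex{0} = 1
g(2) = mex{1} = 0
g(3) = mex{0} = 1
g(4) = mex{1} = 0
g(5) = mex{0} = 1
g(6) = mex{1} = 0
g(7) = mex{0} = 1
g(8) = mex{1} = 0
So g(8) = 0.
By the Sprague-Grundy theorem, the Grundy value of a sum of independent games is the XOR of the component values.
Combined value = 1 XOR 0 = 1.

1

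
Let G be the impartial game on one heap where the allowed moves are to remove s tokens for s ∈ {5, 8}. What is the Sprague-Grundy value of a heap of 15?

0

Build the Grundy sequence with g(k) = mex{g(k−s) : s ∈ {5, 8}, s ≤ k}:
k:     0  1  2  3  4  5  6  7  8  9 10 11 12 13 14 15
g(k):  0  0  0  0  0  1  1  1  1  1  2  2  2  0  0  0
So g(15) = 0.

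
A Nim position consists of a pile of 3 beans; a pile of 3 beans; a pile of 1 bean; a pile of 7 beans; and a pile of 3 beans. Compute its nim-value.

5

Nim-sum: 3 XOR 3 XOR 1 XOR 7 XOR 3 = 5.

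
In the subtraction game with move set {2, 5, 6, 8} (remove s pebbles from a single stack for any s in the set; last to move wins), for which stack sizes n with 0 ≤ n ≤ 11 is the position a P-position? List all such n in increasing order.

0, 1, 4, 11

Compute g(0), g(1), … for moves {2, 5, 6, 8}:
k:     0  1  2  3  4  5  6  7  8  9 10 11
g(k):  0  0  1  1  0  2  1  3  2  2  3  0
The P-positions (g = 0) in 0..11 are 0, 1, 4, 11.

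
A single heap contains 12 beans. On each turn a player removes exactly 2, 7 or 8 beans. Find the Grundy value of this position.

Grundy values for subtraction set {2, 7, 8}:
g(0) = mex{} = 0
g(1) = mex{} = 0
g(2) = mex{0} = 1
g(3) = mex{0} = 1
g(4) = mex{1} = 0
g(5) = mex{1} = 0
g(6) = mex{0} = 1
g(7) = mex{0} = 1
g(8) = mex{0,1} = 2
g(9) = mex{0,1} = 2
g(10) = mex{1,2} = 0
g(11) = mex{0,1,2} = 3
g(12) = mex{0} = 1
So g(12) = 1.

1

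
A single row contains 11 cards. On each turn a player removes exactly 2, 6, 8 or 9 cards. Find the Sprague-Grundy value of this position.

3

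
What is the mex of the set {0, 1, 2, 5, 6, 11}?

The values 0, 1, 2 are all present; 3 is the first non-negative integer missing from the set.

3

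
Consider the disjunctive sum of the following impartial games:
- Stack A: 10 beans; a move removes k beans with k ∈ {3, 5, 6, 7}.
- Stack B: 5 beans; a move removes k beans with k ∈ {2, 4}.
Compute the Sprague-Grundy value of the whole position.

For stack A, compute g(0), g(1), … with moves {3, 5, 6, 7}:
k:     0  1  2  3  4  5  6  7  8  9 10
g(k):  0  0  0  1  1  1  2  2  2  3  0
So g(10) = 0.
For stack B, compute g(0), g(1), … with moves {2, 4}:
g(0) = mex{} = 0
g(1) = mex{} = 0
g(2) = mex{0} = 1
g(3) = mex{0} = 1
g(4) = mex{0,1} = 2
g(5) = mex{0,1} = 2
So g(5) = 2.
The value of a disjunctive sum is the nim-sum of the parts.
Combined value = 0 ⊕ 2 = 2.

2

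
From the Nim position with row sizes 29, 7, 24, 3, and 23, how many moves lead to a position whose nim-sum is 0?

Bitwise XOR of the heap sizes:
  11101  (29)
  00111  (7)
  11000  (24)
  00011  (3)
  10111  (23)
  -----
  10110  (22)
The overall nim-sum is X = 22. A row of size p has a winning move iff p XOR X < p (reduce it to p XOR X).
  29: 29 XOR 22 = 11 < 29 — winning move (to 11).
  7: 7 XOR 22 = 17 ≥ 7 — no move.
  24: 24 XOR 22 = 14 < 24 — winning move (to 14).
  3: 3 XOR 22 = 21 ≥ 3 — no move.
  23: 23 XOR 22 = 1 < 23 — winning move (to 1).
That gives 3 winning moves.

3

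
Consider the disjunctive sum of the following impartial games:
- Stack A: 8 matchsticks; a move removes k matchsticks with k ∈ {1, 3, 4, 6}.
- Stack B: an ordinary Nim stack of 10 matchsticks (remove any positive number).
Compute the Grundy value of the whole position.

11

For stack A, compute g(0), g(1), … with moves {1, 3, 4, 6}:
k:     0  1  2  3  4  5  6  7  8
g(k):  0  1  0  1  2  3  2  0  1
So g(8) = 1.
Stack B is a plain Nim stack of size 10, so its Grundy value is 10.
The value of a disjunctive sum is the nim-sum of the parts.
Combined value = 1 ⊕ 10 = 11.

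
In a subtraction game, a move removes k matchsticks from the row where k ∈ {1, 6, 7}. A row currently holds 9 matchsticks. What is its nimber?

3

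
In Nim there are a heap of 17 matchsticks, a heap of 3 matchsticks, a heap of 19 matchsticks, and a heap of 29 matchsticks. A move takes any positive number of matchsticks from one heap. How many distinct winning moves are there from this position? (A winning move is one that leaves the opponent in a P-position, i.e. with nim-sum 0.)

3

In binary:
  10001  (17)
  00011  (3)
  10011  (19)
  11101  (29)
  -----
  11100  (28)
The overall nim-sum is X = 28. A heap of size p has a winning move iff p XOR X < p (reduce it to p XOR X).
  17: 17 XOR 28 = 13 < 17 — winning move (to 13).
  3: 3 XOR 28 = 31 ≥ 3 — no move.
  19: 19 XOR 28 = 15 < 19 — winning move (to 15).
  29: 29 XOR 28 = 1 < 29 — winning move (to 1).
That gives 3 winning moves.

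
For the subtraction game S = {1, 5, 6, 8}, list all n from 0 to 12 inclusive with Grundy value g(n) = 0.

0, 2, 4, 11

Grundy values for subtraction set {1, 5, 6, 8}:
g(0) = mex{} = 0
g(1) = mex{0} = 1
g(2) = mex{1} = 0
g(3) = mex{0} = 1
g(4) = mex{1} = 0
g(5) = mex{0} = 1
g(6) = mex{0,1} = 2
g(7) = mex{0,1,2} = 3
g(8) = mex{0,1,3} = 2
g(9) = mex{0,1,2} = 3
g(10) = mex{0,1,3} = 2
g(11) = mex{1,2} = 0
g(12) = mex{0,2,3} = 1
The P-positions (g = 0) in 0..12 are 0, 2, 4, 11.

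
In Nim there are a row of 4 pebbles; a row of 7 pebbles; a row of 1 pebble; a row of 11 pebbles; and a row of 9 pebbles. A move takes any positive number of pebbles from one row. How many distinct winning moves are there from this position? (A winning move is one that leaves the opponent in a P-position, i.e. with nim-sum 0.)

0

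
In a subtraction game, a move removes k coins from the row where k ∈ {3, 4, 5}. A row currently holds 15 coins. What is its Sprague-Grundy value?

Compute g(0), g(1), … for moves {3, 4, 5}:
k:     0  1  2  3  4  5  6  7  8  9 10 11 12 13 14 15
g(k):  0  0  0  1  1  1  2  2  0  0  0  1  1  1  2  2
So g(15) = 2.

2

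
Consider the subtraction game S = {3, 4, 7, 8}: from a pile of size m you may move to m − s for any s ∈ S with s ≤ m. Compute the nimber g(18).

2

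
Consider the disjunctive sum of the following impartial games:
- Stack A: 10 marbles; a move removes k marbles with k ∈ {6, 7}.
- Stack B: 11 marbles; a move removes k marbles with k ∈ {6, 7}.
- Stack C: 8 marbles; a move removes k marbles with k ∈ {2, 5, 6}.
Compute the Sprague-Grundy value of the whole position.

0

Grundy values for stack A (subtraction set {6, 7}):
g(0) = mex{} = 0
g(1) = mex{} = 0
g(2) = mex{} = 0
g(3) = mex{} = 0
g(4) = mex{} = 0
g(5) = mex{} = 0
g(6) = mex{0} = 1
g(7) = mex{0} = 1
g(8) = mex{0} = 1
g(9) = mex{0} = 1
g(10) = mex{0} = 1
So g(10) = 1.
For stack B, compute g(0), g(1), … with moves {6, 7}:
g(0) = mex{} = 0
g(1) = mex{} = 0
g(2) = mex{} = 0
g(3) = mex{} = 0
g(4) = mex{} = 0
g(5) = mex{} = 0
g(6) = mex{0} = 1
g(7) = mex{0} = 1
g(8) = mex{0} = 1
g(9) = mex{0} = 1
g(10) = mex{0} = 1
g(11) = mex{0} = 1
So g(11) = 1.
Grundy values for stack C (subtraction set {2, 5, 6}):
g(0) = mex{} = 0
g(1) = mex{} = 0
g(2) = mex{0} = 1
g(3) = mex{0} = 1
g(4) = mex{1} = 0
g(5) = mex{0,1} = 2
g(6) = mex{0} = 1
g(7) = mex{0,1,2} = 3
g(8) = mex{1} = 0
So g(8) = 0.
By the Sprague-Grundy theorem, the Grundy value of a sum of independent games is the XOR of the component values.
Combined value = 1 ⊕ 1 ⊕ 0 = 0.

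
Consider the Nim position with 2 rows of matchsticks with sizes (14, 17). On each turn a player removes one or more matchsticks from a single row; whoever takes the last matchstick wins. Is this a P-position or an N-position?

Write each in binary and XOR column by column:
  01110  (14)
  10001  (17)
  -----
  11111  (31)
The nim-sum is 31 ≠ 0, so this is an N-position: the player to move can win.

N-position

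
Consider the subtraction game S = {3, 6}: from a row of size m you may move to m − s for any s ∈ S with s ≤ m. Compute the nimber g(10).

Grundy values for subtraction set {3, 6}:
g(0) = mex{} = 0
g(1) = mex{} = 0
g(2) = mex{} = 0
g(3) = mex{0} = 1
g(4) = mex{0} = 1
g(5) = mex{0} = 1
g(6) = mex{0,1} = 2
g(7) = mex{0,1} = 2
g(8) = mex{0,1} = 2
g(9) = mex{1,2} = 0
g(10) = mex{1,2} = 0
So g(10) = 0.

0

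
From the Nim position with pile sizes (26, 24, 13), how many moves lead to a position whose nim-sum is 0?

3

Nim-sum: 26 XOR 24 XOR 13 = 15.
The overall nim-sum is X = 15. A pile of size p has a winning move iff p XOR X < p (reduce it to p XOR X).
  26: 26 XOR 15 = 21 < 26 — winning move (to 21).
  24: 24 XOR 15 = 23 < 24 — winning move (to 23).
  13: 13 XOR 15 = 2 < 13 — winning move (to 2).
That gives 3 winning moves.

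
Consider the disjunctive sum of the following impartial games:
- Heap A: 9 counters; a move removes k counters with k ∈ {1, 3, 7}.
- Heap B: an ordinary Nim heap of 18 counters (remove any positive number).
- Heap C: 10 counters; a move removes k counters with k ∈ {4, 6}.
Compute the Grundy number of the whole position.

19

For heap A, compute g(0), g(1), … with moves {1, 3, 7}:
g(0) = mex{} = 0
g(1) = mex{0} = 1
g(2) = mex{1} = 0
g(3) = mex{0} = 1
g(4) = mex{1} = 0
g(5) = mex{0} = 1
g(6) = mex{1} = 0
g(7) = mex{0} = 1
g(8) = mex{1} = 0
g(9) = mex{0} = 1
So g(9) = 1.
Heap B is a plain Nim heap of size 18, so its Grundy value is 18.
Grundy values for heap C (subtraction set {4, 6}):
k:     0  1  2  3  4  5  6  7  8  9 10
g(k):  0  0  0  0  1  1  1  1  2  2  0
So g(10) = 0.
The value of a disjunctive sum is the nim-sum of the parts.
Combined value = 1 XOR 18 XOR 0 = 19.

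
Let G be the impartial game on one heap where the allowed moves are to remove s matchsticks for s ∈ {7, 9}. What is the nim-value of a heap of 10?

Build the Grundy sequence with g(k) = mex{g(k−s) : s ∈ {7, 9}, s ≤ k}:
k:     0  1  2  3  4  5  6  7  8  9 10
g(k):  0  0  0  0  0  0  0  1  1  1  1
So g(10) = 1.

1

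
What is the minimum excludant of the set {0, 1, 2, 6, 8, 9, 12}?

3

The values 0, 1, 2 are all present; 3 is the first non-negative integer missing from the set.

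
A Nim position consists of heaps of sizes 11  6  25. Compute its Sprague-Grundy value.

20

Nim-sum: 11 XOR 6 XOR 25 = 20.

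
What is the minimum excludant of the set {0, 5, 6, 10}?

1

0 is in the set but 1 is not, so the mex is 1.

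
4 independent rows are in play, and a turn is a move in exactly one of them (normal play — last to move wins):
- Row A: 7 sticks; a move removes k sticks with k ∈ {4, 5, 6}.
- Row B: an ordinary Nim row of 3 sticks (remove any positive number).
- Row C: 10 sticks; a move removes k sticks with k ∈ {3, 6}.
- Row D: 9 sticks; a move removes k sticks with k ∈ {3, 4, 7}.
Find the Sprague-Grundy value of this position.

1

Grundy values for row A (subtraction set {4, 5, 6}):
g(0) = mex{} = 0
g(1) = mex{} = 0
g(2) = mex{} = 0
g(3) = mex{} = 0
g(4) = mex{0} = 1
g(5) = mex{0} = 1
g(6) = mex{0} = 1
g(7) = mex{0} = 1
So g(7) = 1.
Row B is a plain Nim row of size 3, so its Grundy value is 3.
Build the Grundy sequence for row C with g(k) = mex{g(k−s) : s ∈ {3, 6}, s ≤ k}:
g(0) = mex{} = 0
g(1) = mex{} = 0
g(2) = mex{} = 0
g(3) = mex{0} = 1
g(4) = mex{0} = 1
g(5) = mex{0} = 1
g(6) = mex{0,1} = 2
g(7) = mex{0,1} = 2
g(8) = mex{0,1} = 2
g(9) = mex{1,2} = 0
g(10) = mex{1,2} = 0
So g(10) = 0.
For row D, compute g(0), g(1), … with moves {3, 4, 7}:
g(0) = mex{} = 0
g(1) = mex{} = 0
g(2) = mex{} = 0
g(3) = mex{0} = 1
g(4) = mex{0} = 1
g(5) = mex{0} = 1
g(6) = mex{0,1} = 2
g(7) = mex{0,1} = 2
g(8) = mex{0,1} = 2
g(9) = mex{0,1,2} = 3
So g(9) = 3.
The value of a disjunctive sum is the nim-sum of the parts.
Combined value = 1 ⊕ 3 ⊕ 0 ⊕ 3 = 1.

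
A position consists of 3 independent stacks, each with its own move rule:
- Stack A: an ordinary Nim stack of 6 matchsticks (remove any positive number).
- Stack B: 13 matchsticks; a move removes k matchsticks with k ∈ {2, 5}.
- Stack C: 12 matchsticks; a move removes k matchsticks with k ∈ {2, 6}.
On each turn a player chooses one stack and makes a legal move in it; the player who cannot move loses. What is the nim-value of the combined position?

Stack A is a plain Nim stack of size 6, so its Grundy value is 6.
For stack B, compute g(0), g(1), … with moves {2, 5}:
g(0) = mex{} = 0
g(1) = mex{} = 0
g(2) = mex{0} = 1
g(3) = mex{0} = 1
g(4) = mex{1} = 0
g(5) = mex{0,1} = 2
g(6) = mex{0} = 1
g(7) = mex{1,2} = 0
g(8) = mex{1} = 0
g(9) = mex{0} = 1
g(10) = mex{0,2} = 1
g(11) = mex{1} = 0
g(12) = mex{0,1} = 2
g(13) = mex{0} = 1
So g(13) = 1.
For stack C, compute g(0), g(1), … with moves {2, 6}:
g(0) = mex{} = 0
g(1) = mex{} = 0
g(2) = mex{0} = 1
g(3) = mex{0} = 1
g(4) = mex{1} = 0
g(5) = mex{1} = 0
g(6) = mex{0} = 1
g(7) = mex{0} = 1
g(8) = mex{1} = 0
g(9) = mex{1} = 0
g(10) = mex{0} = 1
g(11) = mex{0} = 1
g(12) = mex{1} = 0
So g(12) = 0.
The value of a disjunctive sum is the nim-sum of the parts.
Combined value = 6 XOR 1 XOR 0 = 7.

7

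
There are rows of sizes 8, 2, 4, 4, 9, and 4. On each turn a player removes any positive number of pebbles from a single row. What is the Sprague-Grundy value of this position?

7

Nim-sum: 8 XOR 2 XOR 4 XOR 4 XOR 9 XOR 4 = 7.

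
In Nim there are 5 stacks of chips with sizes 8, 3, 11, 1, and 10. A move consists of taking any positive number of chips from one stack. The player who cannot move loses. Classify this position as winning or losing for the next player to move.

Nim-sum: 8 ^ 3 ^ 11 ^ 1 ^ 10 = 11.
The nim-sum is 11 ≠ 0, so this is an N-position: the player to move can win.

Winning position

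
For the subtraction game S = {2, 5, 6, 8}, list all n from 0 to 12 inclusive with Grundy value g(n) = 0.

Build the Grundy sequence with g(k) = mex{g(k−s) : s ∈ {2, 5, 6, 8}, s ≤ k}:
g(0) = mex{} = 0
g(1) = mex{} = 0
g(2) = mex{0} = 1
g(3) = mex{0} = 1
g(4) = mex{1} = 0
g(5) = mex{0,1} = 2
g(6) = mex{0} = 1
g(7) = mex{0,1,2} = 3
g(8) = mex{0,1} = 2
g(9) = mex{0,1,3} = 2
g(10) = mex{0,1,2} = 3
g(11) = mex{1,2} = 0
g(12) = mex{0,1,3} = 2
The P-positions (g = 0) in 0..12 are 0, 1, 4, 11.

0, 1, 4, 11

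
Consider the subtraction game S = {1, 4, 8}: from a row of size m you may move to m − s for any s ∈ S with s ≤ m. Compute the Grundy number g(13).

Build the Grundy sequence with g(k) = mex{g(k−s) : s ∈ {1, 4, 8}, s ≤ k}:
g(0) = mex{} = 0
g(1) = mex{0} = 1
g(2) = mex{1} = 0
g(3) = mex{0} = 1
g(4) = mex{0,1} = 2
g(5) = mex{1,2} = 0
g(6) = mex{0} = 1
g(7) = mex{1} = 0
g(8) = mex{0,2} = 1
g(9) = mex{0,1} = 2
g(10) = mex{0,1,2} = 3
g(11) = mex{0,1,3} = 2
g(12) = mex{1,2} = 0
g(13) = mex{0,2} = 1
So g(13) = 1.

1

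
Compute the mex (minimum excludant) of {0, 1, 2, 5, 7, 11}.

The values 0, 1, 2 are all present; 3 is the first non-negative integer missing from the set.

3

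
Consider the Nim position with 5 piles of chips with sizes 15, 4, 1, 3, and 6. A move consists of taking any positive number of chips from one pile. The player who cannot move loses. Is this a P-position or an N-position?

Nim-sum: 15 ^ 4 ^ 1 ^ 3 ^ 6 = 15.
The nim-sum is 15 ≠ 0, so this is an N-position: the player to move can win.

N-position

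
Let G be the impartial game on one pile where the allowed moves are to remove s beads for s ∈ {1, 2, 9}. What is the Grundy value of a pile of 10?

Build the Grundy sequence with g(k) = mex{g(k−s) : s ∈ {1, 2, 9}, s ≤ k}:
g(0) = mex{} = 0
g(1) = mex{0} = 1
g(2) = mex{0,1} = 2
g(3) = mex{1,2} = 0
g(4) = mex{0,2} = 1
g(5) = mex{0,1} = 2
g(6) = mex{1,2} = 0
g(7) = mex{0,2} = 1
g(8) = mex{0,1} = 2
g(9) = mex{0,1,2} = 3
g(10) = mex{1,2,3} = 0
So g(10) = 0.

0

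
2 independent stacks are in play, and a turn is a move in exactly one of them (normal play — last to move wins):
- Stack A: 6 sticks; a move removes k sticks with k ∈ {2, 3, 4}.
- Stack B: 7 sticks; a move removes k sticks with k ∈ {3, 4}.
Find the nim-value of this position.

0

Grundy values for stack A (subtraction set {2, 3, 4}):
g(0) = mex{} = 0
g(1) = mex{} = 0
g(2) = mex{0} = 1
g(3) = mex{0} = 1
g(4) = mex{0,1} = 2
g(5) = mex{0,1} = 2
g(6) = mex{1,2} = 0
So g(6) = 0.
Build the Grundy sequence for stack B with g(k) = mex{g(k−s) : s ∈ {3, 4}, s ≤ k}:
k:     0  1  2  3  4  5  6  7
g(k):  0  0  0  1  1  1  2  0
So g(7) = 0.
The value of a disjunctive sum is the nim-sum of the parts.
Combined value = 0 XOR 0 = 0.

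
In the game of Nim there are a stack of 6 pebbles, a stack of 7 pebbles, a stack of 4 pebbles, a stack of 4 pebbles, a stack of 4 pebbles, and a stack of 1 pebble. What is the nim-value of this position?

4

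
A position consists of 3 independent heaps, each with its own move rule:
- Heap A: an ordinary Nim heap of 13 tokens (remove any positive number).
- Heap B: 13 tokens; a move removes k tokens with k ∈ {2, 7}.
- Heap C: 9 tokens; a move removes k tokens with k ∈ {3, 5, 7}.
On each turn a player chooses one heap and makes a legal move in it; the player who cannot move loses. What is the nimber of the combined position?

14

Heap A is a plain Nim heap of size 13, so its Grundy value is 13.
Build the Grundy sequence for heap B with g(k) = mex{g(k−s) : s ∈ {2, 7}, s ≤ k}:
k:     0  1  2  3  4  5  6  7  8  9 10 11 12 13
g(k):  0  0  1  1  0  0  1  1  2  0  0  1  1  0
So g(13) = 0.
Grundy values for heap C (subtraction set {3, 5, 7}):
g(0) = mex{} = 0
g(1) = mex{} = 0
g(2) = mex{} = 0
g(3) = mex{0} = 1
g(4) = mex{0} = 1
g(5) = mex{0} = 1
g(6) = mex{0,1} = 2
g(7) = mex{0,1} = 2
g(8) = mex{0,1} = 2
g(9) = mex{0,1,2} = 3
So g(9) = 3.
The value of a disjunctive sum is the nim-sum of the parts.
Combined value = 13 XOR 0 XOR 3 = 14.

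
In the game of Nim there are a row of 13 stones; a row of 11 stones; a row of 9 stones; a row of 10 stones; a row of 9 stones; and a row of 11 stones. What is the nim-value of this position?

Nim-sum: 13 ^ 11 ^ 9 ^ 10 ^ 9 ^ 11 = 7.

7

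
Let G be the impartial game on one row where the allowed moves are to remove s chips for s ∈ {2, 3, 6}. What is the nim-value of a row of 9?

0

Compute g(0), g(1), … for moves {2, 3, 6}:
g(0) = mex{} = 0
g(1) = mex{} = 0
g(2) = mex{0} = 1
g(3) = mex{0} = 1
g(4) = mex{0,1} = 2
g(5) = mex{1} = 0
g(6) = mex{0,1,2} = 3
g(7) = mex{0,2} = 1
g(8) = mex{0,1,3} = 2
g(9) = mex{1,3} = 0
So g(9) = 0.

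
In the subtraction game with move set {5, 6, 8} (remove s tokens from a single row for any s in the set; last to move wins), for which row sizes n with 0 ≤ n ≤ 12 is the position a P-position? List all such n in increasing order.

Compute g(0), g(1), … for moves {5, 6, 8}:
k:     0  1  2  3  4  5  6  7  8  9 10 11 12
g(k):  0  0  0  0  0  1  1  1  1  1  2  2  2
The P-positions (g = 0) in 0..12 are 0, 1, 2, 3, 4.

0, 1, 2, 3, 4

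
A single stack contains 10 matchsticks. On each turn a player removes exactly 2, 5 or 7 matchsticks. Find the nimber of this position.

0

Compute g(0), g(1), … for moves {2, 5, 7}:
g(0) = mex{} = 0
g(1) = mex{} = 0
g(2) = mex{0} = 1
g(3) = mex{0} = 1
g(4) = mex{1} = 0
g(5) = mex{0,1} = 2
g(6) = mex{0} = 1
g(7) = mex{0,1,2} = 3
g(8) = mex{0,1} = 2
g(9) = mex{0,1,3} = 2
g(10) = mex{1,2} = 0
So g(10) = 0.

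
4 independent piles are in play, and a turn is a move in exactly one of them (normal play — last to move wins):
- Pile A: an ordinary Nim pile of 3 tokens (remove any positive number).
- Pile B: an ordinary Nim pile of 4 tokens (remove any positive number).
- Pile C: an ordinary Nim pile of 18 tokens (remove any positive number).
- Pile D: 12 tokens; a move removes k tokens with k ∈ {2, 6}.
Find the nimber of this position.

21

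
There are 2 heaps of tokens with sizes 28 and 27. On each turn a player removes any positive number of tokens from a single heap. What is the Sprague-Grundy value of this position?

7

Nim-sum: 28 ⊕ 27 = 7.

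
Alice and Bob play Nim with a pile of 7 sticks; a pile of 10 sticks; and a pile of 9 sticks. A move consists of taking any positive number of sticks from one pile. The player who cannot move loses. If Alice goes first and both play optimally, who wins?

Alice wins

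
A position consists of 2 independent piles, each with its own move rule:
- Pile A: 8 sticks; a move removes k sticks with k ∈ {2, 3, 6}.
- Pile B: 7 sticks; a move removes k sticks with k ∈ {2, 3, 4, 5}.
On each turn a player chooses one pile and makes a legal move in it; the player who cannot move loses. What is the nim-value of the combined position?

2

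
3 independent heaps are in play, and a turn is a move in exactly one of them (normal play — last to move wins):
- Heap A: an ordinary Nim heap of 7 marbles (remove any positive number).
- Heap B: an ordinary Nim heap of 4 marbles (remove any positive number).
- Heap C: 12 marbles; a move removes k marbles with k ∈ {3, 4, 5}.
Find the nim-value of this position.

2

Heap A is a plain Nim heap of size 7, so its Grundy value is 7.
Heap B is a plain Nim heap of size 4, so its Grundy value is 4.
For heap C, compute g(0), g(1), … with moves {3, 4, 5}:
k:     0  1  2  3  4  5  6  7  8  9 10 11 12
g(k):  0  0  0  1  1  1  2  2  0  0  0  1  1
So g(12) = 1.
The value of a disjunctive sum is the nim-sum of the parts.
Combined value = 7 XOR 4 XOR 1 = 2.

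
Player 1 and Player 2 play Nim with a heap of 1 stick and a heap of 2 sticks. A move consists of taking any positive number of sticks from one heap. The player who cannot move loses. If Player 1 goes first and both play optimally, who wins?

Compute the nim-sum pairwise:
1 ⊕ 2 = 3
The nim-sum is 3 ≠ 0, so this is an N-position: the player to move can win; Player 1 has a winning move.

Player 1 wins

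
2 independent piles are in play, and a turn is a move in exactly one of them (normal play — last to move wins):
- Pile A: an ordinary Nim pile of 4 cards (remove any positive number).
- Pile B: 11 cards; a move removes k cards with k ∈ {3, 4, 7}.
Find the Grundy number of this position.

Pile A is a plain Nim pile of size 4, so its Grundy value is 4.
Build the Grundy sequence for pile B with g(k) = mex{g(k−s) : s ∈ {3, 4, 7}, s ≤ k}:
g(0) = mex{} = 0
g(1) = mex{} = 0
g(2) = mex{} = 0
g(3) = mex{0} = 1
g(4) = mex{0} = 1
g(5) = mex{0} = 1
g(6) = mex{0,1} = 2
g(7) = mex{0,1} = 2
g(8) = mex{0,1} = 2
g(9) = mex{0,1,2} = 3
g(10) = mex{1,2} = 0
g(11) = mex{1,2} = 0
So g(11) = 0.
The value of a disjunctive sum is the nim-sum of the parts.
Combined value = 4 ⊕ 0 = 4.

4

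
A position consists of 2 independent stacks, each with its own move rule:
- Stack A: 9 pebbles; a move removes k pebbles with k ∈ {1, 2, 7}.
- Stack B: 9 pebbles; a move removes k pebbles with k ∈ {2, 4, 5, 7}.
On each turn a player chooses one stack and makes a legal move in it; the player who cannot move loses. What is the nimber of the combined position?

Grundy values for stack A (subtraction set {1, 2, 7}):
k:     0  1  2  3  4  5  6  7  8  9
g(k):  0  1  2  0  1  2  0  1  2  0
So g(9) = 0.
Build the Grundy sequence for stack B with g(k) = mex{g(k−s) : s ∈ {2, 4, 5, 7}, s ≤ k}:
g(0) = mex{} = 0
g(1) = mex{} = 0
g(2) = mex{0} = 1
g(3) = mex{0} = 1
g(4) = mex{0,1} = 2
g(5) = mex{0,1} = 2
g(6) = mex{0,1,2} = 3
g(7) = mex{0,1,2} = 3
g(8) = mex{0,1,2,3} = 4
g(9) = mex{1,2,3} = 0
So g(9) = 0.
The value of a disjunctive sum is the nim-sum of the parts.
Combined value = 0 ⊕ 0 = 0.

0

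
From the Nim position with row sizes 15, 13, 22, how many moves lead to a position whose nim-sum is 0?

Compute the nim-sum pairwise:
15 ^ 13 = 2
2 ^ 22 = 20
The overall nim-sum is X = 20. A row of size p has a winning move iff p XOR X < p (reduce it to p XOR X).
  15: 15 XOR 20 = 27 ≥ 15 — no move.
  13: 13 XOR 20 = 25 ≥ 13 — no move.
  22: 22 XOR 20 = 2 < 22 — winning move (to 2).
That gives 1 winning move.

1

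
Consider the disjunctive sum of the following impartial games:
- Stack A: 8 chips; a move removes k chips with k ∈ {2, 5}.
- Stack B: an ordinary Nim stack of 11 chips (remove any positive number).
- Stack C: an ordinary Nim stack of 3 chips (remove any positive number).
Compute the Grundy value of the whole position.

8

For stack A, compute g(0), g(1), … with moves {2, 5}:
g(0) = mex{} = 0
g(1) = mex{} = 0
g(2) = mex{0} = 1
g(3) = mex{0} = 1
g(4) = mex{1} = 0
g(5) = mex{0,1} = 2
g(6) = mex{0} = 1
g(7) = mex{1,2} = 0
g(8) = mex{1} = 0
So g(8) = 0.
Stack B is a plain Nim stack of size 11, so its Grundy value is 11.
Stack C is a plain Nim stack of size 3, so its Grundy value is 3.
The value of a disjunctive sum is the nim-sum of the parts.
Combined value = 0 XOR 11 XOR 3 = 8.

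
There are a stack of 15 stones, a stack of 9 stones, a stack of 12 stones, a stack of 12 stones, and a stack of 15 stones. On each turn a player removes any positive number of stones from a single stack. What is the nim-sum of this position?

9

Bitwise XOR of the heap sizes:
  1111  (15)
  1001  (9)
  1100  (12)
  1100  (12)
  1111  (15)
  ----
  1001  (9)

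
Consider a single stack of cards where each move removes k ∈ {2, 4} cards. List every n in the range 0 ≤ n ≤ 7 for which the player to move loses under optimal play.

0, 1, 6, 7

Grundy values for subtraction set {2, 4}:
g(0) = mex{} = 0
g(1) = mex{} = 0
g(2) = mex{0} = 1
g(3) = mex{0} = 1
g(4) = mex{0,1} = 2
g(5) = mex{0,1} = 2
g(6) = mex{1,2} = 0
g(7) = mex{1,2} = 0
The P-positions (g = 0) in 0..7 are 0, 1, 6, 7.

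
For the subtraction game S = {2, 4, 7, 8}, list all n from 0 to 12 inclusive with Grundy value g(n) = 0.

Compute g(0), g(1), … for moves {2, 4, 7, 8}:
g(0) = mex{} = 0
g(1) = mex{} = 0
g(2) = mex{0} = 1
g(3) = mex{0} = 1
g(4) = mex{0,1} = 2
g(5) = mex{0,1} = 2
g(6) = mex{1,2} = 0
g(7) = mex{0,1,2} = 3
g(8) = mex{0,2} = 1
g(9) = mex{0,1,2,3} = 4
g(10) = mex{0,1} = 2
g(11) = mex{1,2,3,4} = 0
g(12) = mex{1,2} = 0
The P-positions (g = 0) in 0..12 are 0, 1, 6, 11, 12.

0, 1, 6, 11, 12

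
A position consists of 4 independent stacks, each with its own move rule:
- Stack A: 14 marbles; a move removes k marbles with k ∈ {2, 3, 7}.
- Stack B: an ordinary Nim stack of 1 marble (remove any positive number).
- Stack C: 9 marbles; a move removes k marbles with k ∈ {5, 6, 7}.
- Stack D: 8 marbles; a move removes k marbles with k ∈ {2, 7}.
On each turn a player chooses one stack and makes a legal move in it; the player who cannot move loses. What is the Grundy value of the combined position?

0

Build the Grundy sequence for stack A with g(k) = mex{g(k−s) : s ∈ {2, 3, 7}, s ≤ k}:
g(0) = mex{} = 0
g(1) = mex{} = 0
g(2) = mex{0} = 1
g(3) = mex{0} = 1
g(4) = mex{0,1} = 2
g(5) = mex{1} = 0
g(6) = mex{1,2} = 0
g(7) = mex{0,2} = 1
g(8) = mex{0} = 1
g(9) = mex{0,1} = 2
g(10) = mex{1} = 0
g(11) = mex{1,2} = 0
g(12) = mex{0,2} = 1
g(13) = mex{0} = 1
g(14) = mex{0,1} = 2
So g(14) = 2.
Stack B is a plain Nim stack of size 1, so its Grundy value is 1.
Build the Grundy sequence for stack C with g(k) = mex{g(k−s) : s ∈ {5, 6, 7}, s ≤ k}:
g(0) = mex{} = 0
g(1) = mex{} = 0
g(2) = mex{} = 0
g(3) = mex{} = 0
g(4) = mex{} = 0
g(5) = mex{0} = 1
g(6) = mex{0} = 1
g(7) = mex{0} = 1
g(8) = mex{0} = 1
g(9) = mex{0} = 1
So g(9) = 1.
For stack D, compute g(0), g(1), … with moves {2, 7}:
k:     0  1  2  3  4  5  6  7  8
g(k):  0  0  1  1  0  0  1  1  2
So g(8) = 2.
The value of a disjunctive sum is the nim-sum of the parts.
Combined value = 2 XOR 1 XOR 1 XOR 2 = 0.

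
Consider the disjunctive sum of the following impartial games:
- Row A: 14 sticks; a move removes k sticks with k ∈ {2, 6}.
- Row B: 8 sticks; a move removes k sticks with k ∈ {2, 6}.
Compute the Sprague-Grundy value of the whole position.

1

Build the Grundy sequence for row A with g(k) = mex{g(k−s) : s ∈ {2, 6}, s ≤ k}:
g(0) = mex{} = 0
g(1) = mex{} = 0
g(2) = mex{0} = 1
g(3) = mex{0} = 1
g(4) = mex{1} = 0
g(5) = mex{1} = 0
g(6) = mex{0} = 1
g(7) = mex{0} = 1
g(8) = mex{1} = 0
g(9) = mex{1} = 0
g(10) = mex{0} = 1
g(11) = mex{0} = 1
g(12) = mex{1} = 0
g(13) = mex{1} = 0
g(14) = mex{0} = 1
So g(14) = 1.
For row B, compute g(0), g(1), … with moves {2, 6}:
g(0) = mex{} = 0
g(1) = mex{} = 0
g(2) = mex{0} = 1
g(3) = mex{0} = 1
g(4) = mex{1} = 0
g(5) = mex{1} = 0
g(6) = mex{0} = 1
g(7) = mex{0} = 1
g(8) = mex{1} = 0
So g(8) = 0.
By the Sprague-Grundy theorem, the Grundy value of a sum of independent games is the XOR of the component values.
Combined value = 1 XOR 0 = 1.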